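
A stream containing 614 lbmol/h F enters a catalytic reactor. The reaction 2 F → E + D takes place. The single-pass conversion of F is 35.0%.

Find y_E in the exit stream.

0.175

F reacted = 0.35 × 614 = 214.9 lbmol/h; ν_F = −2, so ξ = 214.9/2 = 107.4 lbmol/h.
Outlet amounts (n = n₀ + ν ξ):
  F: 614 − 2(107.4) = 399.1
  E: 0 + 1(107.4) = 107.4
  D: 0 + 1(107.4) = 107.4
Total out = 614 lbmol/h; y_E = 107.4 / 614 = 0.175.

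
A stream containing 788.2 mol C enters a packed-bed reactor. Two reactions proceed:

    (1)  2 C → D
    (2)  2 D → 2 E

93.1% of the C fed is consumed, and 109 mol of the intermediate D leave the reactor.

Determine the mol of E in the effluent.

Conversion of C: C consumed = 2ξ₁ = 0.931 × 788.2 → ξ₁ = 366.9 mol.
D balance: n_D = 0 + 1ξ₁ − 2ξ₂ = 109 → ξ₂ = (1·366.9 − 109)/2 = 129 mol.
Outlet amounts (n = n₀ + Σ ν·ξ):
  C: 788.2 − 2(366.9) = 54.39
  D: 0 + 1(366.9) − 2(129) = 109
  E: 0 + 2(129) = 257.9

258 mol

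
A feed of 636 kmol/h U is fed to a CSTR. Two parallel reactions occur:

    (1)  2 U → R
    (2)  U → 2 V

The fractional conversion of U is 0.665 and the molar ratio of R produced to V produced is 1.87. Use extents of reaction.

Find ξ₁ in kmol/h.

ξ₁ = 187 kmol/h

Conversion of U: U consumed = 0.665 × 636 = 422.9 kmol/h = 2ξ₁ + 1ξ₂.
Selectivity: 1ξ₁ / (2ξ₂) = 1.87 → ξ₁ = 3.74 ξ₂.
Substitute: (2·3.74 + 1) ξ₂ = 422.9 → ξ₂ = 49.88 kmol/h, ξ₁ = 186.5 kmol/h.
Outlet amounts (n = n₀ + Σ ν·ξ):
  U: 636 − 2(186.5) − 1(49.88) = 213.1
  R: 0 + 1(186.5) = 186.5
  V: 0 + 2(49.88) = 99.75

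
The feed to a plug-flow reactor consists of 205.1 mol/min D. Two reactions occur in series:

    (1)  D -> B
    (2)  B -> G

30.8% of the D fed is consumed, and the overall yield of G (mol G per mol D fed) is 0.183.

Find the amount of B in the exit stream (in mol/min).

Conversion of D: D consumed = 1ξ₁ = 0.308 × 205.1 → ξ₁ = 63.17 mol/min.
Yield of G: 1ξ₂ / 205.1 = 0.183 → ξ₂ = 37.53 mol/min.
Outlet amounts (n = n₀ + Σ ν·ξ):
  D: 205.1 − 1(63.17) = 141.9
  B: 0 + 1(63.17) − 1(37.53) = 25.64
  G: 0 + 1(37.53) = 37.53

25.6 mol/min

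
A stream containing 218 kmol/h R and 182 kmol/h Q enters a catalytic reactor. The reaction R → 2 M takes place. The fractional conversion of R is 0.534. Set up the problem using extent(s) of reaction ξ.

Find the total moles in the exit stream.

R reacted = 0.534 × 218 = 116.4 kmol/h; ν_R = −1, so ξ = 116.4/1 = 116.4 kmol/h.
Outlet amounts (n = n₀ + ν ξ):
  R: 218 − 1(116.4) = 101.6
  M: 0 + 2(116.4) = 232.8
  Q: 182 (inert)
Total out = 101.6 + 232.8 + 182 = 516.4 kmol/h.

516 kmol/h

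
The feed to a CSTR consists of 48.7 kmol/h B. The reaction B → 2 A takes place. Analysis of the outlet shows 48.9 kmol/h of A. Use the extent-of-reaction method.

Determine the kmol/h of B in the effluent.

For A: n = n₀ + 2ξ → 48.9 = 0 + 2ξ, giving ξ = 24.45 kmol/h.
Outlet amounts (n = n₀ + ν ξ):
  B: 48.7 − 1(24.45) = 24.25
  A: 0 + 2(24.45) = 48.9

24.3 kmol/h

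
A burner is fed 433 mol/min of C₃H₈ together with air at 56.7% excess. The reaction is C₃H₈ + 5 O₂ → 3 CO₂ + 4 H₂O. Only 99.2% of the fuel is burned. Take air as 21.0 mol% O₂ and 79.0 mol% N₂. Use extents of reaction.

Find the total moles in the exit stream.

17000 mol/min

Stoichiometric O₂ = 5 × 433 = 2165 mol/min; O₂ fed = 2165 × 1.567 = 3393 mol/min.
N₂ fed = 3393 × 79/21 = 12760 mol/min.
Fuel reacted = 0.992 × 433 → ξ = 429.5 mol/min.
Outlet (n = n₀ + ν ξ):
  C₃H₈: 433 − 1(429.5) = 3.464
  O₂: 3393 − 5(429.5) = 1245
  N₂: 12760 (inert)
  CO₂: 0 + 3(429.5) = 1289
  H₂O: 0 + 4(429.5) = 1718
Total out = 3.464 + 1245 + 12760 + 1289 + 1718 = 17020 mol/min.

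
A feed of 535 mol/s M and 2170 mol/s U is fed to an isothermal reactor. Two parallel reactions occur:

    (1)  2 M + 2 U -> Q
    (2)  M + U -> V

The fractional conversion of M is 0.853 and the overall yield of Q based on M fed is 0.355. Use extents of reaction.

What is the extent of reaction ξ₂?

ξ₂ = 76.5 mol/s

Yield of Q: 1ξ₁ / 535 = 0.355 → ξ₁ = 189.9 mol/s.
Conversion of M: 2ξ₁ + 1ξ₂ = 0.853 × 535 = 456.4 → ξ₂ = 76.5 mol/s.
Outlet amounts (n = n₀ + Σ ν·ξ):
  M: 535 − 2(189.9) − 1(76.5) = 78.65
  U: 2170 − 2(189.9) − 1(76.5) = 1714
  Q: 0 + 1(189.9) = 189.9
  V: 0 + 1(76.5) = 76.5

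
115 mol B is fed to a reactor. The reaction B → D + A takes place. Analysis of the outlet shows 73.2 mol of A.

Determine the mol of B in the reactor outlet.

41.8 mol

For A: n = n₀ + 1ξ → 73.2 = 0 + 1ξ, giving ξ = 73.2 mol.
Outlet amounts (n = n₀ + ν ξ):
  B: 115 − 1(73.2) = 41.8
  D: 0 + 1(73.2) = 73.2
  A: 0 + 1(73.2) = 73.2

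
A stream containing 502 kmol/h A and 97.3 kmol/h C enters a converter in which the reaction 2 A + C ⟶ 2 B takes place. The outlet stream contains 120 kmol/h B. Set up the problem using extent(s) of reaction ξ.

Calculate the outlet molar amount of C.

For B: n = n₀ + 2ξ → 120 = 0 + 2ξ, giving ξ = 60 kmol/h.
Outlet amounts (n = n₀ + ν ξ):
  A: 502 − 2(60) = 382
  C: 97.3 − 1(60) = 37.3
  B: 0 + 2(60) = 120

37.3 kmol/h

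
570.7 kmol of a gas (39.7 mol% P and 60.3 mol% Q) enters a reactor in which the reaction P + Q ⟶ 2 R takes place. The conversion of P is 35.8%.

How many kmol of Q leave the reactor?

263 kmol

P reacted = 0.358 × 226.6 = 81.11 kmol; ν_P = −1, so ξ = 81.11/1 = 81.11 kmol.
Outlet amounts (n = n₀ + ν ξ):
  P: 226.6 − 1(81.11) = 145.5
  Q: 344.1 − 1(81.11) = 263
  R: 0 + 2(81.11) = 162.2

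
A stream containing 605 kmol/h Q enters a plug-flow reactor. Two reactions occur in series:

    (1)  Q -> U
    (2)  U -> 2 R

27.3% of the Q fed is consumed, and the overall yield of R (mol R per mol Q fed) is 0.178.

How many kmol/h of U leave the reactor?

111 kmol/h

Conversion of Q: Q consumed = 1ξ₁ = 0.273 × 605 → ξ₁ = 165.2 kmol/h.
Yield of R: 2ξ₂ / 605 = 0.178 → ξ₂ = 53.84 kmol/h.
Outlet amounts (n = n₀ + Σ ν·ξ):
  Q: 605 − 1(165.2) = 439.8
  U: 0 + 1(165.2) − 1(53.84) = 111.3
  R: 0 + 2(53.84) = 107.7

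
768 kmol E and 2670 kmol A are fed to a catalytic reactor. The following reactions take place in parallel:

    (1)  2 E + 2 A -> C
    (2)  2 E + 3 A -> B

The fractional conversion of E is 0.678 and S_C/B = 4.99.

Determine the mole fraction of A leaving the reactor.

0.806

Conversion of E: E consumed = 0.678 × 768 = 520.7 kmol = 2ξ₁ + 2ξ₂.
Selectivity: 1ξ₁ / (1ξ₂) = 4.99 → ξ₁ = 4.99 ξ₂.
Substitute: (2·4.99 + 2) ξ₂ = 520.7 → ξ₂ = 43.46 kmol, ξ₁ = 216.9 kmol.
Outlet amounts (n = n₀ + Σ ν·ξ):
  E: 768 − 2(216.9) − 2(43.46) = 247.3
  A: 2670 − 2(216.9) − 3(43.46) = 2106
  C: 0 + 1(216.9) = 216.9
  B: 0 + 1(43.46) = 43.46
Total out = 2613 kmol; y_A = 2106 / 2613 = 0.8058.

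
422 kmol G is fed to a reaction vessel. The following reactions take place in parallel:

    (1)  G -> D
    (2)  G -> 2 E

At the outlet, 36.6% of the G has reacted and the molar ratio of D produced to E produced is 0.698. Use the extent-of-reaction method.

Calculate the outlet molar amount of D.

Conversion of G: G consumed = 0.366 × 422 = 154.5 kmol = 1ξ₁ + 1ξ₂.
Selectivity: 1ξ₁ / (2ξ₂) = 0.698 → ξ₁ = 1.396 ξ₂.
Substitute: (1·1.396 + 1) ξ₂ = 154.5 → ξ₂ = 64.46 kmol, ξ₁ = 89.99 kmol.
Outlet amounts (n = n₀ + Σ ν·ξ):
  G: 422 − 1(89.99) − 1(64.46) = 267.5
  D: 0 + 1(89.99) = 89.99
  E: 0 + 2(64.46) = 128.9

90 kmol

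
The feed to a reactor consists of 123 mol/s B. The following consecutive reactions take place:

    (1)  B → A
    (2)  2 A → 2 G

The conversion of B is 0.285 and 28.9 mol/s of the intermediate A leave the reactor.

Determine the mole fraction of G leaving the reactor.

Conversion of B: B consumed = 1ξ₁ = 0.285 × 123 → ξ₁ = 35.05 mol/s.
A balance: n_A = 0 + 1ξ₁ − 2ξ₂ = 28.9 → ξ₂ = (1·35.05 − 28.9)/2 = 3.078 mol/s.
Outlet amounts (n = n₀ + Σ ν·ξ):
  B: 123 − 1(35.05) = 87.94
  A: 0 + 1(35.05) − 2(3.078) = 28.9
  G: 0 + 2(3.078) = 6.155
Total out = 123 mol/s; y_G = 6.155 / 123 = 0.05004.

0.05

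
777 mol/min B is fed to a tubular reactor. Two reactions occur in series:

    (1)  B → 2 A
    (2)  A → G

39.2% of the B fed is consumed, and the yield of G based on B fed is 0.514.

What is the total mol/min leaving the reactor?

1080 mol/min

Conversion of B: B consumed = 1ξ₁ = 0.392 × 777 → ξ₁ = 304.6 mol/min.
Yield of G: 1ξ₂ / 777 = 0.514 → ξ₂ = 399.4 mol/min.
Outlet amounts (n = n₀ + Σ ν·ξ):
  B: 777 − 1(304.6) = 472.4
  A: 0 + 2(304.6) − 1(399.4) = 209.8
  G: 0 + 1(399.4) = 399.4
Total out = 472.4 + 209.8 + 399.4 = 1082 mol/min.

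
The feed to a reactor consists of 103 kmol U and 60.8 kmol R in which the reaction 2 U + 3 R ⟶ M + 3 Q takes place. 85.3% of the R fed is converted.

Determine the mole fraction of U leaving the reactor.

R reacted = 0.853 × 60.8 = 51.86 kmol; ν_R = −3, so ξ = 51.86/3 = 17.29 kmol.
Outlet amounts (n = n₀ + ν ξ):
  U: 103 − 2(17.29) = 68.43
  R: 60.8 − 3(17.29) = 8.938
  M: 0 + 1(17.29) = 17.29
  Q: 0 + 3(17.29) = 51.86
Total out = 146.5 kmol; y_U = 68.43 / 146.5 = 0.467.

0.467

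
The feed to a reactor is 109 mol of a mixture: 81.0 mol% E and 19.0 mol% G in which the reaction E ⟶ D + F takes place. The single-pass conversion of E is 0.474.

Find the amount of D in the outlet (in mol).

E reacted = 0.474 × 88.29 = 41.85 mol; ν_E = −1, so ξ = 41.85/1 = 41.85 mol.
Outlet amounts (n = n₀ + ν ξ):
  E: 88.29 − 1(41.85) = 46.44
  D: 0 + 1(41.85) = 41.85
  F: 0 + 1(41.85) = 41.85
  G: 20.71 (inert)

41.8 mol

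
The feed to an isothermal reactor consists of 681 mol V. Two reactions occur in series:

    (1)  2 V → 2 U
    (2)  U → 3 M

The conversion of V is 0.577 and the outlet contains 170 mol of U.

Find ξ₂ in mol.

ξ₂ = 223 mol

Conversion of V: V consumed = 2ξ₁ = 0.577 × 681 → ξ₁ = 196.5 mol.
U balance: n_U = 0 + 2ξ₁ − 1ξ₂ = 170 → ξ₂ = (2·196.5 − 170)/1 = 222.9 mol.
Outlet amounts (n = n₀ + Σ ν·ξ):
  V: 681 − 2(196.5) = 288.1
  U: 0 + 2(196.5) − 1(222.9) = 170
  M: 0 + 3(222.9) = 668.8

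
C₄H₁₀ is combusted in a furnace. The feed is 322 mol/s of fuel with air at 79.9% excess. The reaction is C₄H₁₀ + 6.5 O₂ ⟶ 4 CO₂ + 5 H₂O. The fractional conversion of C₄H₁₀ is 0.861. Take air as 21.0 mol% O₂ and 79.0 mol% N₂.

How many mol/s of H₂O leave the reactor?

Stoichiometric O₂ = 6.5 × 322 = 2093 mol/s; O₂ fed = 2093 × 1.799 = 3765 mol/s.
N₂ fed = 3765 × 79/21 = 14160 mol/s.
Fuel reacted = 0.861 × 322 → ξ = 277.2 mol/s.
Outlet (n = n₀ + ν ξ):
  C₄H₁₀: 322 − 1(277.2) = 44.76
  O₂: 3765 − 6.5(277.2) = 1963
  N₂: 14160 (inert)
  CO₂: 0 + 4(277.2) = 1109
  H₂O: 0 + 5(277.2) = 1386

1390 mol/s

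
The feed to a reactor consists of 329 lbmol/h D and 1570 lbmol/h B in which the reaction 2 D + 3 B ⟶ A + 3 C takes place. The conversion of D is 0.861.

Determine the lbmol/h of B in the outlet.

D reacted = 0.861 × 329 = 283.3 lbmol/h; ν_D = −2, so ξ = 283.3/2 = 141.6 lbmol/h.
Outlet amounts (n = n₀ + ν ξ):
  D: 329 − 2(141.6) = 45.73
  B: 1570 − 3(141.6) = 1145
  A: 0 + 1(141.6) = 141.6
  C: 0 + 3(141.6) = 424.9

1150 lbmol/h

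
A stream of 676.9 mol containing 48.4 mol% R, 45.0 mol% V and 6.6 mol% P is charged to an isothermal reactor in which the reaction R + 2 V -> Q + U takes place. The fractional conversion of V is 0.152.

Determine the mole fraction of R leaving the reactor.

V reacted = 0.152 × 304.6 = 46.3 mol; ν_V = −2, so ξ = 46.3/2 = 23.15 mol.
Outlet amounts (n = n₀ + ν ξ):
  R: 327.6 − 1(23.15) = 304.5
  V: 304.6 − 2(23.15) = 258.3
  Q: 0 + 1(23.15) = 23.15
  U: 0 + 1(23.15) = 23.15
  P: 44.68 (inert)
Total out = 653.8 mol; y_R = 304.5 / 653.8 = 0.4657.

0.466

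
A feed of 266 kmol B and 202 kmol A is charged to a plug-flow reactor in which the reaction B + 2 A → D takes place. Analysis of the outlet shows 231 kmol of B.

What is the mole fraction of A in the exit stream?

For B: n = n₀ − 1ξ → 231 = 266 − 1ξ, giving ξ = 35 kmol.
Outlet amounts (n = n₀ + ν ξ):
  B: 266 − 1(35) = 231
  A: 202 − 2(35) = 132
  D: 0 + 1(35) = 35
Total out = 398 kmol; y_A = 132 / 398 = 0.3317.

0.332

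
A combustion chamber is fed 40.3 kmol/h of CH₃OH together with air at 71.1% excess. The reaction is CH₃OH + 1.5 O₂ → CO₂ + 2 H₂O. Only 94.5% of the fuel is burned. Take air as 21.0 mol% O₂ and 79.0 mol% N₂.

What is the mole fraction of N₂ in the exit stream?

0.705

Stoichiometric O₂ = 1.5 × 40.3 = 60.45 kmol/h; O₂ fed = 60.45 × 1.711 = 103.4 kmol/h.
N₂ fed = 103.4 × 79/21 = 389.1 kmol/h.
Fuel reacted = 0.945 × 40.3 → ξ = 38.08 kmol/h.
Outlet (n = n₀ + ν ξ):
  CH₃OH: 40.3 − 1(38.08) = 2.217
  O₂: 103.4 − 1.5(38.08) = 46.3
  N₂: 389.1 (inert)
  CO₂: 0 + 1(38.08) = 38.08
  H₂O: 0 + 2(38.08) = 76.17
Total out = 551.9 kmol/h; y_N₂ = 389.1 / 551.9 = 0.7051.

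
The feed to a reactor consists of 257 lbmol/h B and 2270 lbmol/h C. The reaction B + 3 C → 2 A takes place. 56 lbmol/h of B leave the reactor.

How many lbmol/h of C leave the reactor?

For B: n = n₀ − 1ξ → 56 = 257 − 1ξ, giving ξ = 201 lbmol/h.
Outlet amounts (n = n₀ + ν ξ):
  B: 257 − 1(201) = 56
  C: 2270 − 3(201) = 1667
  A: 0 + 2(201) = 402

1670 lbmol/h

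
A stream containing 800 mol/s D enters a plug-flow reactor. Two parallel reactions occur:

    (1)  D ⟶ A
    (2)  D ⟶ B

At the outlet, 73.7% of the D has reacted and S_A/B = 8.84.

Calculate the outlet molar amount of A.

Conversion of D: D consumed = 0.737 × 800 = 589.6 mol/s = 1ξ₁ + 1ξ₂.
Selectivity: 1ξ₁ / (1ξ₂) = 8.84 → ξ₁ = 8.84 ξ₂.
Substitute: (1·8.84 + 1) ξ₂ = 589.6 → ξ₂ = 59.92 mol/s, ξ₁ = 529.7 mol/s.
Outlet amounts (n = n₀ + Σ ν·ξ):
  D: 800 − 1(529.7) − 1(59.92) = 210.4
  A: 0 + 1(529.7) = 529.7
  B: 0 + 1(59.92) = 59.92

530 mol/s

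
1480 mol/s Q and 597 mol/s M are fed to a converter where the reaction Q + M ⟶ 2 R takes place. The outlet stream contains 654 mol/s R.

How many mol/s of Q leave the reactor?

For R: n = n₀ + 2ξ → 654 = 0 + 2ξ, giving ξ = 327 mol/s.
Outlet amounts (n = n₀ + ν ξ):
  Q: 1480 − 1(327) = 1153
  M: 597 − 1(327) = 270
  R: 0 + 2(327) = 654

1150 mol/s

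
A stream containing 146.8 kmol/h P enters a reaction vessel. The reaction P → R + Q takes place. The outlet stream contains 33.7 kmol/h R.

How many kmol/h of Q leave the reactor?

For R: n = n₀ + 1ξ → 33.7 = 0 + 1ξ, giving ξ = 33.7 kmol/h.
Outlet amounts (n = n₀ + ν ξ):
  P: 146.8 − 1(33.7) = 113.1
  R: 0 + 1(33.7) = 33.7
  Q: 0 + 1(33.7) = 33.7

33.7 kmol/h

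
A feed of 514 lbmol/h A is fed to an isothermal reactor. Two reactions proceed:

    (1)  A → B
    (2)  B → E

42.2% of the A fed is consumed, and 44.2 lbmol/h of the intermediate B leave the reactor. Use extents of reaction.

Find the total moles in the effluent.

514 lbmol/h

Conversion of A: A consumed = 1ξ₁ = 0.422 × 514 → ξ₁ = 216.9 lbmol/h.
B balance: n_B = 0 + 1ξ₁ − 1ξ₂ = 44.2 → ξ₂ = (1·216.9 − 44.2)/1 = 172.7 lbmol/h.
Outlet amounts (n = n₀ + Σ ν·ξ):
  A: 514 − 1(216.9) = 297.1
  B: 0 + 1(216.9) − 1(172.7) = 44.2
  E: 0 + 1(172.7) = 172.7
Total out = 297.1 + 44.2 + 172.7 = 514 lbmol/h.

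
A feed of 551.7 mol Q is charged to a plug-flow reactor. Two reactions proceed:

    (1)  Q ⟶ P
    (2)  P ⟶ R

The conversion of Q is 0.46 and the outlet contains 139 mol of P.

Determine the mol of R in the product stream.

Conversion of Q: Q consumed = 1ξ₁ = 0.46 × 551.7 → ξ₁ = 253.8 mol.
P balance: n_P = 0 + 1ξ₁ − 1ξ₂ = 139 → ξ₂ = (1·253.8 − 139)/1 = 114.8 mol.
Outlet amounts (n = n₀ + Σ ν·ξ):
  Q: 551.7 − 1(253.8) = 297.9
  P: 0 + 1(253.8) − 1(114.8) = 139
  R: 0 + 1(114.8) = 114.8

115 mol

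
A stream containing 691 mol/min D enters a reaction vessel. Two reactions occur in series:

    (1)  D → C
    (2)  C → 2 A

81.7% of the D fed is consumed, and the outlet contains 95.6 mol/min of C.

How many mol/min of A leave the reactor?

Conversion of D: D consumed = 1ξ₁ = 0.817 × 691 → ξ₁ = 564.5 mol/min.
C balance: n_C = 0 + 1ξ₁ − 1ξ₂ = 95.6 → ξ₂ = (1·564.5 − 95.6)/1 = 468.9 mol/min.
Outlet amounts (n = n₀ + Σ ν·ξ):
  D: 691 − 1(564.5) = 126.5
  C: 0 + 1(564.5) − 1(468.9) = 95.6
  A: 0 + 2(468.9) = 937.9

938 mol/min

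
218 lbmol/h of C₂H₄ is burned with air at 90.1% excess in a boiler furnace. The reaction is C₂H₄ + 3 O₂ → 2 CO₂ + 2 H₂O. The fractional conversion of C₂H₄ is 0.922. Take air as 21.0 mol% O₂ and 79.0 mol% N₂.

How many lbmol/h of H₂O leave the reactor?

402 lbmol/h

Stoichiometric O₂ = 3 × 218 = 654 lbmol/h; O₂ fed = 654 × 1.901 = 1243 lbmol/h.
N₂ fed = 1243 × 79/21 = 4677 lbmol/h.
Fuel reacted = 0.922 × 218 → ξ = 201 lbmol/h.
Outlet (n = n₀ + ν ξ):
  C₂H₄: 218 − 1(201) = 17
  O₂: 1243 − 3(201) = 640.3
  N₂: 4677 (inert)
  CO₂: 0 + 2(201) = 402
  H₂O: 0 + 2(201) = 402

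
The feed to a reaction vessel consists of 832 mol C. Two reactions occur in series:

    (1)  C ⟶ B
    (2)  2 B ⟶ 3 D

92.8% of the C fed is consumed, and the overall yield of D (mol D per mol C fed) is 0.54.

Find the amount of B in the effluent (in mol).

473 mol

Conversion of C: C consumed = 1ξ₁ = 0.928 × 832 → ξ₁ = 772.1 mol.
Yield of D: 3ξ₂ / 832 = 0.54 → ξ₂ = 149.8 mol.
Outlet amounts (n = n₀ + Σ ν·ξ):
  C: 832 − 1(772.1) = 59.9
  B: 0 + 1(772.1) − 2(149.8) = 472.6
  D: 0 + 3(149.8) = 449.3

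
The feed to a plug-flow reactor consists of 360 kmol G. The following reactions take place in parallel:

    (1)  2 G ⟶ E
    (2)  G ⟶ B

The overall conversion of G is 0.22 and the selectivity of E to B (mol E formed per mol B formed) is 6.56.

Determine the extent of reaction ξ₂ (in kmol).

Conversion of G: G consumed = 0.22 × 360 = 79.2 kmol = 2ξ₁ + 1ξ₂.
Selectivity: 1ξ₁ / (1ξ₂) = 6.56 → ξ₁ = 6.56 ξ₂.
Substitute: (2·6.56 + 1) ξ₂ = 79.2 → ξ₂ = 5.609 kmol, ξ₁ = 36.8 kmol.
Outlet amounts (n = n₀ + Σ ν·ξ):
  G: 360 − 2(36.8) − 1(5.609) = 280.8
  E: 0 + 1(36.8) = 36.8
  B: 0 + 1(5.609) = 5.609

ξ₂ = 5.61 kmol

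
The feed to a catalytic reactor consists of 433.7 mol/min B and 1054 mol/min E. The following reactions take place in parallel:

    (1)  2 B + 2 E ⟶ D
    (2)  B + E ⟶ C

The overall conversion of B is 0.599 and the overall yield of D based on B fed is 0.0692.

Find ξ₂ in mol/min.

Yield of D: 1ξ₁ / 433.7 = 0.0692 → ξ₁ = 30.01 mol/min.
Conversion of B: 2ξ₁ + 1ξ₂ = 0.599 × 433.7 = 259.8 → ξ₂ = 199.8 mol/min.
Outlet amounts (n = n₀ + Σ ν·ξ):
  B: 433.7 − 2(30.01) − 1(199.8) = 173.9
  E: 1054 − 2(30.01) − 1(199.8) = 794.2
  D: 0 + 1(30.01) = 30.01
  C: 0 + 1(199.8) = 199.8

ξ₂ = 200 mol/min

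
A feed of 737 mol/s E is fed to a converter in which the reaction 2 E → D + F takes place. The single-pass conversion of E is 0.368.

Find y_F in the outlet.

0.184

E reacted = 0.368 × 737 = 271.2 mol/s; ν_E = −2, so ξ = 271.2/2 = 135.6 mol/s.
Outlet amounts (n = n₀ + ν ξ):
  E: 737 − 2(135.6) = 465.8
  D: 0 + 1(135.6) = 135.6
  F: 0 + 1(135.6) = 135.6
Total out = 737 mol/s; y_F = 135.6 / 737 = 0.184.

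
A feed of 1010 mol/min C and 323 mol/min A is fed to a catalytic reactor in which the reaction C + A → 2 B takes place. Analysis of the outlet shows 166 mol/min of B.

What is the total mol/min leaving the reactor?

1330 mol/min

For B: n = n₀ + 2ξ → 166 = 0 + 2ξ, giving ξ = 83 mol/min.
Outlet amounts (n = n₀ + ν ξ):
  C: 1010 − 1(83) = 927
  A: 323 − 1(83) = 240
  B: 0 + 2(83) = 166
Total out = 927 + 240 + 166 = 1333 mol/min.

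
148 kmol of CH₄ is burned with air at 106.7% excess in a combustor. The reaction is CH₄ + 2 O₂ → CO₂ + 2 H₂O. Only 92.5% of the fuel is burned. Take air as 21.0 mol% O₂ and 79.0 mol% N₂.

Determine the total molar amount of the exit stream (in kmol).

Stoichiometric O₂ = 2 × 148 = 296 kmol; O₂ fed = 296 × 2.067 = 611.8 kmol.
N₂ fed = 611.8 × 79/21 = 2302 kmol.
Fuel reacted = 0.925 × 148 → ξ = 136.9 kmol.
Outlet (n = n₀ + ν ξ):
  CH₄: 148 − 1(136.9) = 11.1
  O₂: 611.8 − 2(136.9) = 338
  N₂: 2302 (inert)
  CO₂: 0 + 1(136.9) = 136.9
  H₂O: 0 + 2(136.9) = 273.8
Total out = 11.1 + 338 + 2302 + 136.9 + 273.8 = 3061 kmol.

3060 kmol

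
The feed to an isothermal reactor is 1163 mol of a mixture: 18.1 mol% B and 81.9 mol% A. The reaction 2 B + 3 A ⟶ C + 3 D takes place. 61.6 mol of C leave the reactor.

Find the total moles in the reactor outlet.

1100 mol

For C: n = n₀ + 1ξ → 61.6 = 0 + 1ξ, giving ξ = 61.6 mol.
Outlet amounts (n = n₀ + ν ξ):
  B: 210.5 − 2(61.6) = 87.3
  A: 952.5 − 3(61.6) = 767.7
  C: 0 + 1(61.6) = 61.6
  D: 0 + 3(61.6) = 184.8
Total out = 87.3 + 767.7 + 61.6 + 184.8 = 1101 mol.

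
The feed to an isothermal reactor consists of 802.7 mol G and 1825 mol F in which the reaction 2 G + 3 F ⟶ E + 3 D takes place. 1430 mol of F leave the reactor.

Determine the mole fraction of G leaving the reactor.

0.216

For F: n = n₀ − 3ξ → 1430 = 1825 − 3ξ, giving ξ = 131.7 mol.
Outlet amounts (n = n₀ + ν ξ):
  G: 802.7 − 2(131.7) = 539.4
  F: 1825 − 3(131.7) = 1430
  E: 0 + 1(131.7) = 131.7
  D: 0 + 3(131.7) = 395
Total out = 2496 mol; y_G = 539.4 / 2496 = 0.2161.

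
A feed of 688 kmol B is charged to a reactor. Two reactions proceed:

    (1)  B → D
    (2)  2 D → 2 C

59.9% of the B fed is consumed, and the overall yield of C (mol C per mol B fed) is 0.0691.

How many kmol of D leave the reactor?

365 kmol

Conversion of B: B consumed = 1ξ₁ = 0.599 × 688 → ξ₁ = 412.1 kmol.
Yield of C: 2ξ₂ / 688 = 0.0691 → ξ₂ = 23.77 kmol.
Outlet amounts (n = n₀ + Σ ν·ξ):
  B: 688 − 1(412.1) = 275.9
  D: 0 + 1(412.1) − 2(23.77) = 364.6
  C: 0 + 2(23.77) = 47.54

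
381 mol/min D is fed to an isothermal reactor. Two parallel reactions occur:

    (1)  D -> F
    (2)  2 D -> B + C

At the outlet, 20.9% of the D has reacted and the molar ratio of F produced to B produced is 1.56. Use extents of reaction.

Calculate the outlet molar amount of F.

34.9 mol/min

Conversion of D: D consumed = 0.209 × 381 = 79.63 mol/min = 1ξ₁ + 2ξ₂.
Selectivity: 1ξ₁ / (1ξ₂) = 1.56 → ξ₁ = 1.56 ξ₂.
Substitute: (1·1.56 + 2) ξ₂ = 79.63 → ξ₂ = 22.37 mol/min, ξ₁ = 34.89 mol/min.
Outlet amounts (n = n₀ + Σ ν·ξ):
  D: 381 − 1(34.89) − 2(22.37) = 301.4
  F: 0 + 1(34.89) = 34.89
  B: 0 + 1(22.37) = 22.37
  C: 0 + 1(22.37) = 22.37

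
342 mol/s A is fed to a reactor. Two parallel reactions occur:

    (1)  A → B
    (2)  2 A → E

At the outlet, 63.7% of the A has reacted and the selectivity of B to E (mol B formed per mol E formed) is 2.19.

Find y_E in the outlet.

Conversion of A: A consumed = 0.637 × 342 = 217.9 mol/s = 1ξ₁ + 2ξ₂.
Selectivity: 1ξ₁ / (1ξ₂) = 2.19 → ξ₁ = 2.19 ξ₂.
Substitute: (1·2.19 + 2) ξ₂ = 217.9 → ξ₂ = 51.99 mol/s, ξ₁ = 113.9 mol/s.
Outlet amounts (n = n₀ + Σ ν·ξ):
  A: 342 − 1(113.9) − 2(51.99) = 124.1
  B: 0 + 1(113.9) = 113.9
  E: 0 + 1(51.99) = 51.99
Total out = 290 mol/s; y_E = 51.99 / 290 = 0.1793.

0.179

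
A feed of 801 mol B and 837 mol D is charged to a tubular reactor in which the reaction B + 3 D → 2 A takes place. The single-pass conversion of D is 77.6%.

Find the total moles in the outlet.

1200 mol

D reacted = 0.776 × 837 = 649.5 mol; ν_D = −3, so ξ = 649.5/3 = 216.5 mol.
Outlet amounts (n = n₀ + ν ξ):
  B: 801 − 1(216.5) = 584.5
  D: 837 − 3(216.5) = 187.5
  A: 0 + 2(216.5) = 433
Total out = 584.5 + 187.5 + 433 = 1205 mol.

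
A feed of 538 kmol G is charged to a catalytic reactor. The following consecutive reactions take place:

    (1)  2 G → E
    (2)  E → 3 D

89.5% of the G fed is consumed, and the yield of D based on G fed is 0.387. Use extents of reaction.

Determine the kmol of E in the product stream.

171 kmol

Conversion of G: G consumed = 2ξ₁ = 0.895 × 538 → ξ₁ = 240.8 kmol.
Yield of D: 3ξ₂ / 538 = 0.387 → ξ₂ = 69.4 kmol.
Outlet amounts (n = n₀ + Σ ν·ξ):
  G: 538 − 2(240.8) = 56.49
  E: 0 + 1(240.8) − 1(69.4) = 171.4
  D: 0 + 3(69.4) = 208.2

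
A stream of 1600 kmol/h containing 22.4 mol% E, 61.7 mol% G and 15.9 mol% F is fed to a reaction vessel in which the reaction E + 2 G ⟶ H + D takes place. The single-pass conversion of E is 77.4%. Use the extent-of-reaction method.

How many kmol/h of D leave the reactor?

277 kmol/h

E reacted = 0.774 × 358.4 = 277.4 kmol/h; ν_E = −1, so ξ = 277.4/1 = 277.4 kmol/h.
Outlet amounts (n = n₀ + ν ξ):
  E: 358.4 − 1(277.4) = 81
  G: 987.2 − 2(277.4) = 432.4
  H: 0 + 1(277.4) = 277.4
  D: 0 + 1(277.4) = 277.4
  F: 254.4 (inert)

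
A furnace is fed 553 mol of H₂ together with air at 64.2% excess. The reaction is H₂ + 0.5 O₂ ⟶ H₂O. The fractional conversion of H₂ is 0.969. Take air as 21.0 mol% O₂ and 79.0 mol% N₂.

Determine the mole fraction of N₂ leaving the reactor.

0.698

Stoichiometric O₂ = 0.5 × 553 = 276.5 mol; O₂ fed = 276.5 × 1.642 = 454 mol.
N₂ fed = 454 × 79/21 = 1708 mol.
Fuel reacted = 0.969 × 553 → ξ = 535.9 mol.
Outlet (n = n₀ + ν ξ):
  H₂: 553 − 1(535.9) = 17.14
  O₂: 454 − 0.5(535.9) = 186.1
  N₂: 1708 (inert)
  H₂O: 0 + 1(535.9) = 535.9
Total out = 2447 mol; y_N₂ = 1708 / 2447 = 0.698.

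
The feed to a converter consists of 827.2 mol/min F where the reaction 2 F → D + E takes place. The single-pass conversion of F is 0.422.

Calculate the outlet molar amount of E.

F reacted = 0.422 × 827.2 = 349.1 mol/min; ν_F = −2, so ξ = 349.1/2 = 174.5 mol/min.
Outlet amounts (n = n₀ + ν ξ):
  F: 827.2 − 2(174.5) = 478.1
  D: 0 + 1(174.5) = 174.5
  E: 0 + 1(174.5) = 174.5

175 mol/min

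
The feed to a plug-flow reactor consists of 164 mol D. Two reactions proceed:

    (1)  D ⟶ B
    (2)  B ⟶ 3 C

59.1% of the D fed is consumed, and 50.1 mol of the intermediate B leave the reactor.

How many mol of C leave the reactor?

Conversion of D: D consumed = 1ξ₁ = 0.591 × 164 → ξ₁ = 96.92 mol.
B balance: n_B = 0 + 1ξ₁ − 1ξ₂ = 50.1 → ξ₂ = (1·96.92 − 50.1)/1 = 46.82 mol.
Outlet amounts (n = n₀ + Σ ν·ξ):
  D: 164 − 1(96.92) = 67.08
  B: 0 + 1(96.92) − 1(46.82) = 50.1
  C: 0 + 3(46.82) = 140.5

140 mol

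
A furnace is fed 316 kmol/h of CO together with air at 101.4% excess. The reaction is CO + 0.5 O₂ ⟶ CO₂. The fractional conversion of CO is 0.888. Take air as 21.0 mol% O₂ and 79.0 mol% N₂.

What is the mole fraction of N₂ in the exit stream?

Stoichiometric O₂ = 0.5 × 316 = 158 kmol/h; O₂ fed = 158 × 2.014 = 318.2 kmol/h.
N₂ fed = 318.2 × 79/21 = 1197 kmol/h.
Fuel reacted = 0.888 × 316 → ξ = 280.6 kmol/h.
Outlet (n = n₀ + ν ξ):
  CO: 316 − 1(280.6) = 35.39
  O₂: 318.2 − 0.5(280.6) = 177.9
  N₂: 1197 (inert)
  CO₂: 0 + 1(280.6) = 280.6
Total out = 1691 kmol/h; y_N₂ = 1197 / 1691 = 0.7079.

0.708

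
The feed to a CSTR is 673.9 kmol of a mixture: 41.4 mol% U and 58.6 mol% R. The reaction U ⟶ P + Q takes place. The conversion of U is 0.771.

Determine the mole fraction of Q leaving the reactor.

U reacted = 0.771 × 279 = 215.1 kmol; ν_U = −1, so ξ = 215.1/1 = 215.1 kmol.
Outlet amounts (n = n₀ + ν ξ):
  U: 279 − 1(215.1) = 63.89
  P: 0 + 1(215.1) = 215.1
  Q: 0 + 1(215.1) = 215.1
  R: 394.9 (inert)
Total out = 889 kmol; y_Q = 215.1 / 889 = 0.242.

0.242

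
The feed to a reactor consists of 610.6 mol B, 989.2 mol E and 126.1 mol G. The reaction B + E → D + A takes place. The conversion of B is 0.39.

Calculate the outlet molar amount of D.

238 mol

B reacted = 0.39 × 610.6 = 238.1 mol; ν_B = −1, so ξ = 238.1/1 = 238.1 mol.
Outlet amounts (n = n₀ + ν ξ):
  B: 610.6 − 1(238.1) = 372.5
  E: 989.2 − 1(238.1) = 751.1
  D: 0 + 1(238.1) = 238.1
  A: 0 + 1(238.1) = 238.1
  G: 126.1 (inert)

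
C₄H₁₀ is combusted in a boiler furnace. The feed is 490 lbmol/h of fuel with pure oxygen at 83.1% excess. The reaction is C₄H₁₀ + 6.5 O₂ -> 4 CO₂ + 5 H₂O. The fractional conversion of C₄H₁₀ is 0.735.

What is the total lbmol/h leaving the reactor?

6860 lbmol/h

Stoichiometric O₂ = 6.5 × 490 = 3185 lbmol/h; O₂ fed = 3185 × 1.831 = 5832 lbmol/h.
Fuel reacted = 0.735 × 490 → ξ = 360.1 lbmol/h.
Outlet (n = n₀ + ν ξ):
  C₄H₁₀: 490 − 1(360.1) = 129.9
  O₂: 5832 − 6.5(360.1) = 3491
  CO₂: 0 + 4(360.1) = 1441
  H₂O: 0 + 5(360.1) = 1801
Total out = 129.9 + 3491 + 1441 + 1801 = 6862 lbmol/h.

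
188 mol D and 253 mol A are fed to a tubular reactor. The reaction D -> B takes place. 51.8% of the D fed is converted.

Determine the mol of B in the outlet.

D reacted = 0.518 × 188 = 97.38 mol; ν_D = −1, so ξ = 97.38/1 = 97.38 mol.
Outlet amounts (n = n₀ + ν ξ):
  D: 188 − 1(97.38) = 90.62
  B: 0 + 1(97.38) = 97.38
  A: 253 (inert)

97.4 mol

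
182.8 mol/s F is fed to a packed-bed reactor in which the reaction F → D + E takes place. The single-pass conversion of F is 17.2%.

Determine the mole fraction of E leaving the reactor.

F reacted = 0.172 × 182.8 = 31.44 mol/s; ν_F = −1, so ξ = 31.44/1 = 31.44 mol/s.
Outlet amounts (n = n₀ + ν ξ):
  F: 182.8 − 1(31.44) = 151.4
  D: 0 + 1(31.44) = 31.44
  E: 0 + 1(31.44) = 31.44
Total out = 214.2 mol/s; y_E = 31.44 / 214.2 = 0.1468.

0.147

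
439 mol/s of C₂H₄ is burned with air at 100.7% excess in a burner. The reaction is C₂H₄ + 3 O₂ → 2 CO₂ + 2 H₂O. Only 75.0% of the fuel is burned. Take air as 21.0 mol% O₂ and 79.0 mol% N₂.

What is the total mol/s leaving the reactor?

Stoichiometric O₂ = 3 × 439 = 1317 mol/s; O₂ fed = 1317 × 2.007 = 2643 mol/s.
N₂ fed = 2643 × 79/21 = 9944 mol/s.
Fuel reacted = 0.75 × 439 → ξ = 329.2 mol/s.
Outlet (n = n₀ + ν ξ):
  C₂H₄: 439 − 1(329.2) = 109.8
  O₂: 2643 − 3(329.2) = 1655
  N₂: 9944 (inert)
  CO₂: 0 + 2(329.2) = 658.5
  H₂O: 0 + 2(329.2) = 658.5
Total out = 109.8 + 1655 + 9944 + 658.5 + 658.5 = 13030 mol/s.

13000 mol/s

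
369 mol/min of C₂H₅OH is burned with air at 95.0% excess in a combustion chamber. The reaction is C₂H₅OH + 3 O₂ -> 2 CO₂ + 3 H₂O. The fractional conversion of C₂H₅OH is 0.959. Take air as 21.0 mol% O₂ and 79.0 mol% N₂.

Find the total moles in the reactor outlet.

Stoichiometric O₂ = 3 × 369 = 1107 mol/min; O₂ fed = 1107 × 1.950 = 2159 mol/min.
N₂ fed = 2159 × 79/21 = 8121 mol/min.
Fuel reacted = 0.959 × 369 → ξ = 353.9 mol/min.
Outlet (n = n₀ + ν ξ):
  C₂H₅OH: 369 − 1(353.9) = 15.13
  O₂: 2159 − 3(353.9) = 1097
  N₂: 8121 (inert)
  CO₂: 0 + 2(353.9) = 707.7
  H₂O: 0 + 3(353.9) = 1062
Total out = 15.13 + 1097 + 8121 + 707.7 + 1062 = 11000 mol/min.

11000 mol/min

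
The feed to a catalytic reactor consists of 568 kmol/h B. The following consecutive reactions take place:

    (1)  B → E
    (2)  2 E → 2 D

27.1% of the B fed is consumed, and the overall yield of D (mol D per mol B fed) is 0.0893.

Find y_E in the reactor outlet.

Conversion of B: B consumed = 1ξ₁ = 0.271 × 568 → ξ₁ = 153.9 kmol/h.
Yield of D: 2ξ₂ / 568 = 0.0893 → ξ₂ = 25.36 kmol/h.
Outlet amounts (n = n₀ + Σ ν·ξ):
  B: 568 − 1(153.9) = 414.1
  E: 0 + 1(153.9) − 2(25.36) = 103.2
  D: 0 + 2(25.36) = 50.72
Total out = 568 kmol/h; y_E = 103.2 / 568 = 0.1817.

0.182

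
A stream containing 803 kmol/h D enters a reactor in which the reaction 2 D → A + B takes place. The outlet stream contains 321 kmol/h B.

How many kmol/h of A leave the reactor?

321 kmol/h

For B: n = n₀ + 1ξ → 321 = 0 + 1ξ, giving ξ = 321 kmol/h.
Outlet amounts (n = n₀ + ν ξ):
  D: 803 − 2(321) = 161
  A: 0 + 1(321) = 321
  B: 0 + 1(321) = 321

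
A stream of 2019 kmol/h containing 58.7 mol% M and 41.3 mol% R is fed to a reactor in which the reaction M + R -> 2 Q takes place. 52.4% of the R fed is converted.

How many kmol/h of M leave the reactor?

748 kmol/h

R reacted = 0.524 × 833.8 = 436.9 kmol/h; ν_R = −1, so ξ = 436.9/1 = 436.9 kmol/h.
Outlet amounts (n = n₀ + ν ξ):
  M: 1185 − 1(436.9) = 748.2
  R: 833.8 − 1(436.9) = 396.9
  Q: 0 + 2(436.9) = 873.9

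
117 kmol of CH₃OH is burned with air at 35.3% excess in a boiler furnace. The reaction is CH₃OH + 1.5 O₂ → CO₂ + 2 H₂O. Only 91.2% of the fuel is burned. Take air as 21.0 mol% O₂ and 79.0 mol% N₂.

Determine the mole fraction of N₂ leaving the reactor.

Stoichiometric O₂ = 1.5 × 117 = 175.5 kmol; O₂ fed = 175.5 × 1.353 = 237.5 kmol.
N₂ fed = 237.5 × 79/21 = 893.3 kmol.
Fuel reacted = 0.912 × 117 → ξ = 106.7 kmol.
Outlet (n = n₀ + ν ξ):
  CH₃OH: 117 − 1(106.7) = 10.3
  O₂: 237.5 − 1.5(106.7) = 77.4
  N₂: 893.3 (inert)
  CO₂: 0 + 1(106.7) = 106.7
  H₂O: 0 + 2(106.7) = 213.4
Total out = 1301 kmol; y_N₂ = 893.3 / 1301 = 0.6866.

0.687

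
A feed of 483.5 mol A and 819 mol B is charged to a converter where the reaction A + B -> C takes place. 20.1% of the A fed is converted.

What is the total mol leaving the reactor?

A reacted = 0.201 × 483.5 = 97.18 mol; ν_A = −1, so ξ = 97.18/1 = 97.18 mol.
Outlet amounts (n = n₀ + ν ξ):
  A: 483.5 − 1(97.18) = 386.3
  B: 819 − 1(97.18) = 721.8
  C: 0 + 1(97.18) = 97.18
Total out = 386.3 + 721.8 + 97.18 = 1205 mol.

1210 mol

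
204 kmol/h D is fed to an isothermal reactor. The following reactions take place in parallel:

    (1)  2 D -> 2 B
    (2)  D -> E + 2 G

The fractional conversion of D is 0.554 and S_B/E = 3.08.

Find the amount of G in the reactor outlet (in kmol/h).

Conversion of D: D consumed = 0.554 × 204 = 113 kmol/h = 2ξ₁ + 1ξ₂.
Selectivity: 2ξ₁ / (1ξ₂) = 3.08 → ξ₁ = 1.54 ξ₂.
Substitute: (2·1.54 + 1) ξ₂ = 113 → ξ₂ = 27.7 kmol/h, ξ₁ = 42.66 kmol/h.
Outlet amounts (n = n₀ + Σ ν·ξ):
  D: 204 − 2(42.66) − 1(27.7) = 90.98
  B: 0 + 2(42.66) = 85.32
  E: 0 + 1(27.7) = 27.7
  G: 0 + 2(27.7) = 55.4

55.4 kmol/h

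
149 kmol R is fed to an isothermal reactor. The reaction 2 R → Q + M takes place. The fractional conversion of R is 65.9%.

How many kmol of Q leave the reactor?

R reacted = 0.659 × 149 = 98.19 kmol; ν_R = −2, so ξ = 98.19/2 = 49.1 kmol.
Outlet amounts (n = n₀ + ν ξ):
  R: 149 − 2(49.1) = 50.81
  Q: 0 + 1(49.1) = 49.1
  M: 0 + 1(49.1) = 49.1

49.1 kmol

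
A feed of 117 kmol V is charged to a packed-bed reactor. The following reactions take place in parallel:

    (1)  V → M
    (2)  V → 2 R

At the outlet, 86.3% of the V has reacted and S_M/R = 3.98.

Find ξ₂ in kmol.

Conversion of V: V consumed = 0.863 × 117 = 101 kmol = 1ξ₁ + 1ξ₂.
Selectivity: 1ξ₁ / (2ξ₂) = 3.98 → ξ₁ = 7.96 ξ₂.
Substitute: (1·7.96 + 1) ξ₂ = 101 → ξ₂ = 11.27 kmol, ξ₁ = 89.7 kmol.
Outlet amounts (n = n₀ + Σ ν·ξ):
  V: 117 − 1(89.7) − 1(11.27) = 16.03
  M: 0 + 1(89.7) = 89.7
  R: 0 + 2(11.27) = 22.54

ξ₂ = 11.3 kmol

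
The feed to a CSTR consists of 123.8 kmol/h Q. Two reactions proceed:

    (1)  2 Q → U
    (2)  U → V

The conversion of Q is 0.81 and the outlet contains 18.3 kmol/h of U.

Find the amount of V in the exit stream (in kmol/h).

Conversion of Q: Q consumed = 2ξ₁ = 0.81 × 123.8 → ξ₁ = 50.14 kmol/h.
U balance: n_U = 0 + 1ξ₁ − 1ξ₂ = 18.3 → ξ₂ = (1·50.14 − 18.3)/1 = 31.84 kmol/h.
Outlet amounts (n = n₀ + Σ ν·ξ):
  Q: 123.8 − 2(50.14) = 23.52
  U: 0 + 1(50.14) − 1(31.84) = 18.3
  V: 0 + 1(31.84) = 31.84

31.8 kmol/h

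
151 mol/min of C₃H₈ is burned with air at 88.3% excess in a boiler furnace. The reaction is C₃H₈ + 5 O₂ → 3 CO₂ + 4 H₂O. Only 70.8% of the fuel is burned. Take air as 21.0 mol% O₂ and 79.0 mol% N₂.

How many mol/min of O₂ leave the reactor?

Stoichiometric O₂ = 5 × 151 = 755 mol/min; O₂ fed = 755 × 1.883 = 1422 mol/min.
N₂ fed = 1422 × 79/21 = 5348 mol/min.
Fuel reacted = 0.708 × 151 → ξ = 106.9 mol/min.
Outlet (n = n₀ + ν ξ):
  C₃H₈: 151 − 1(106.9) = 44.09
  O₂: 1422 − 5(106.9) = 887.1
  N₂: 5348 (inert)
  CO₂: 0 + 3(106.9) = 320.7
  H₂O: 0 + 4(106.9) = 427.6

887 mol/min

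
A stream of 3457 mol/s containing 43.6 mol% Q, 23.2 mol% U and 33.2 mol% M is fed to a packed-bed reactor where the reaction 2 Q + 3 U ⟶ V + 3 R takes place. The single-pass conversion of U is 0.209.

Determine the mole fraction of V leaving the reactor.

0.0164

U reacted = 0.209 × 802 = 167.6 mol/s; ν_U = −3, so ξ = 167.6/3 = 55.87 mol/s.
Outlet amounts (n = n₀ + ν ξ):
  Q: 1507 − 2(55.87) = 1396
  U: 802 − 3(55.87) = 634.4
  V: 0 + 1(55.87) = 55.87
  R: 0 + 3(55.87) = 167.6
  M: 1148 (inert)
Total out = 3401 mol/s; y_V = 55.87 / 3401 = 0.01643.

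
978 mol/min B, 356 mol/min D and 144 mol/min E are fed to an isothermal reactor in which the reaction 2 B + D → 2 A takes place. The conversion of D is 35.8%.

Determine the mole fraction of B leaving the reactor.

D reacted = 0.358 × 356 = 127.4 mol/min; ν_D = −1, so ξ = 127.4/1 = 127.4 mol/min.
Outlet amounts (n = n₀ + ν ξ):
  B: 978 − 2(127.4) = 723.1
  D: 356 − 1(127.4) = 228.6
  A: 0 + 2(127.4) = 254.9
  E: 144 (inert)
Total out = 1351 mol/min; y_B = 723.1 / 1351 = 0.5354.

0.535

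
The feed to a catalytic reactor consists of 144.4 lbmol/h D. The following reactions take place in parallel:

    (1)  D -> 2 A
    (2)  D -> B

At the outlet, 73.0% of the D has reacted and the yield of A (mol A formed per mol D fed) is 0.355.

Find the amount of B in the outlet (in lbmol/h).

Yield of A: 2ξ₁ / 144.4 = 0.355 → ξ₁ = 25.63 lbmol/h.
Conversion of D: 1ξ₁ + 1ξ₂ = 0.73 × 144.4 = 105.4 → ξ₂ = 79.78 lbmol/h.
Outlet amounts (n = n₀ + Σ ν·ξ):
  D: 144.4 − 1(25.63) − 1(79.78) = 38.99
  A: 0 + 2(25.63) = 51.26
  B: 0 + 1(79.78) = 79.78

79.8 lbmol/h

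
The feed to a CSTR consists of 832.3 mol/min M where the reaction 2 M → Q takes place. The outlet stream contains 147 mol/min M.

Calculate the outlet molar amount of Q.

343 mol/min

For M: n = n₀ − 2ξ → 147 = 832.3 − 2ξ, giving ξ = 342.6 mol/min.
Outlet amounts (n = n₀ + ν ξ):
  M: 832.3 − 2(342.6) = 147
  Q: 0 + 1(342.6) = 342.6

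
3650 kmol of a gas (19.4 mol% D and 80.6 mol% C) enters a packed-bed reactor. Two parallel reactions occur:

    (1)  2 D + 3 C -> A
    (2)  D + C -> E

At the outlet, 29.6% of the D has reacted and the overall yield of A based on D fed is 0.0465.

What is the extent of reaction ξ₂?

Yield of A: 1ξ₁ / 708.1 = 0.0465 → ξ₁ = 32.93 kmol.
Conversion of D: 2ξ₁ + 1ξ₂ = 0.296 × 708.1 = 209.6 → ξ₂ = 143.7 kmol.
Outlet amounts (n = n₀ + Σ ν·ξ):
  D: 708.1 − 2(32.93) − 1(143.7) = 498.5
  C: 2942 − 3(32.93) − 1(143.7) = 2699
  A: 0 + 1(32.93) = 32.93
  E: 0 + 1(143.7) = 143.7

ξ₂ = 144 kmol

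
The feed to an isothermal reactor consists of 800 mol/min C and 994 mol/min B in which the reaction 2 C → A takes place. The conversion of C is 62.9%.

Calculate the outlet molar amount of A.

252 mol/min

C reacted = 0.629 × 800 = 503.2 mol/min; ν_C = −2, so ξ = 503.2/2 = 251.6 mol/min.
Outlet amounts (n = n₀ + ν ξ):
  C: 800 − 2(251.6) = 296.8
  A: 0 + 1(251.6) = 251.6
  B: 994 (inert)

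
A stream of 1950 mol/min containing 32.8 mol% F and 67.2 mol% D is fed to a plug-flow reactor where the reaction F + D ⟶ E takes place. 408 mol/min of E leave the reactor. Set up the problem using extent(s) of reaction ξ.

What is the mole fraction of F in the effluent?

For E: n = n₀ + 1ξ → 408 = 0 + 1ξ, giving ξ = 408 mol/min.
Outlet amounts (n = n₀ + ν ξ):
  F: 639.6 − 1(408) = 231.6
  D: 1310 − 1(408) = 902.4
  E: 0 + 1(408) = 408
Total out = 1542 mol/min; y_F = 231.6 / 1542 = 0.1502.

0.15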